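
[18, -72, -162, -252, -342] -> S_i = 18 + -90*i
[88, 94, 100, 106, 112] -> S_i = 88 + 6*i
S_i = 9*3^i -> [9, 27, 81, 243, 729]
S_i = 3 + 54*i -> [3, 57, 111, 165, 219]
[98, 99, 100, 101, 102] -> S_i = 98 + 1*i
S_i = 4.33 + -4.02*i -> [4.33, 0.31, -3.71, -7.73, -11.75]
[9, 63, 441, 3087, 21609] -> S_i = 9*7^i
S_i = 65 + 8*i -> [65, 73, 81, 89, 97]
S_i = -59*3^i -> [-59, -177, -531, -1593, -4779]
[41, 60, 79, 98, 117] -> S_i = 41 + 19*i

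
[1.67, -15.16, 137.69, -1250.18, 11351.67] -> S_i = 1.67*(-9.08)^i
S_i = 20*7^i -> [20, 140, 980, 6860, 48020]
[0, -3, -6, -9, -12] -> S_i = 0 + -3*i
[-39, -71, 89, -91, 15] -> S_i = Random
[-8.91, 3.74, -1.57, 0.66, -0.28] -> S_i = -8.91*(-0.42)^i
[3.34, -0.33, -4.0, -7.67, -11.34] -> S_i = 3.34 + -3.67*i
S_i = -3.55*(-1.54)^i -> [-3.55, 5.47, -8.42, 12.97, -19.97]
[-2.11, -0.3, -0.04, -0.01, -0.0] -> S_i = -2.11*0.14^i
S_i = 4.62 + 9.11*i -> [4.62, 13.73, 22.84, 31.95, 41.06]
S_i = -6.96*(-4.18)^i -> [-6.96, 29.09, -121.61, 508.32, -2124.78]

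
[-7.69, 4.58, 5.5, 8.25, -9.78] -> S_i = Random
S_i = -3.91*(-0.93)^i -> [-3.91, 3.64, -3.38, 3.15, -2.92]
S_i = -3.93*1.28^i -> [-3.93, -5.03, -6.44, -8.24, -10.55]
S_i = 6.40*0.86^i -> [6.4, 5.5, 4.73, 4.07, 3.5]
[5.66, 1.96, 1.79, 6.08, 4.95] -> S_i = Random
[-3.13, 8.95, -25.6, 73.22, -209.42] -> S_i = -3.13*(-2.86)^i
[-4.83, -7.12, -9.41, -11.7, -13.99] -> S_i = -4.83 + -2.29*i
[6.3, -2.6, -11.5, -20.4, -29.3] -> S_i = 6.30 + -8.90*i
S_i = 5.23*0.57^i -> [5.23, 2.98, 1.7, 0.97, 0.55]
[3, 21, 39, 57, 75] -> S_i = 3 + 18*i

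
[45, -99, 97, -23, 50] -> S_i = Random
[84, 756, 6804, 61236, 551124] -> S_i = 84*9^i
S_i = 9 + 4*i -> [9, 13, 17, 21, 25]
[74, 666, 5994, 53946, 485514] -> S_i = 74*9^i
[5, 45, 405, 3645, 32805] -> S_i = 5*9^i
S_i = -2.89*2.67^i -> [-2.89, -7.72, -20.6, -55.01, -146.87]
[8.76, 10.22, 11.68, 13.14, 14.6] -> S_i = 8.76 + 1.46*i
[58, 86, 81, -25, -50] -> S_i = Random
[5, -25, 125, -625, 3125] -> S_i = 5*-5^i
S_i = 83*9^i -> [83, 747, 6723, 60507, 544563]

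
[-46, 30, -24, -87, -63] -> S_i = Random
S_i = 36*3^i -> [36, 108, 324, 972, 2916]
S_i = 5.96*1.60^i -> [5.96, 9.54, 15.26, 24.41, 39.06]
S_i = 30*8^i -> [30, 240, 1920, 15360, 122880]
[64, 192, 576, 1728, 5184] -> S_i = 64*3^i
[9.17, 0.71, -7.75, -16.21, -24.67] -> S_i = 9.17 + -8.46*i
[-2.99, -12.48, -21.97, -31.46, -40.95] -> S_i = -2.99 + -9.49*i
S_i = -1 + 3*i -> [-1, 2, 5, 8, 11]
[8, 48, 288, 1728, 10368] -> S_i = 8*6^i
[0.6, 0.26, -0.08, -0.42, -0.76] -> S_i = 0.60 + -0.34*i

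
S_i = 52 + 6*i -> [52, 58, 64, 70, 76]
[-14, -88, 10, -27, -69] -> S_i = Random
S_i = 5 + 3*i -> [5, 8, 11, 14, 17]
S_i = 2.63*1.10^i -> [2.63, 2.89, 3.18, 3.5, 3.85]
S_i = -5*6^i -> [-5, -30, -180, -1080, -6480]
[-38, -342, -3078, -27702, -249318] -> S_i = -38*9^i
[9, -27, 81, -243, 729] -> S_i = 9*-3^i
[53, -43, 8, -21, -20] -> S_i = Random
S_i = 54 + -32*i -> [54, 22, -10, -42, -74]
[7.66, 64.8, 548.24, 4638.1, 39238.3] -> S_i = 7.66*8.46^i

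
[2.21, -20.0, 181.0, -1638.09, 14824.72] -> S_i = 2.21*(-9.05)^i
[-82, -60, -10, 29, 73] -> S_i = Random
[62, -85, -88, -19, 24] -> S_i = Random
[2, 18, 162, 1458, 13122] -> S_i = 2*9^i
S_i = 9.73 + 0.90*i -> [9.73, 10.63, 11.53, 12.43, 13.33]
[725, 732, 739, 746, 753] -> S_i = 725 + 7*i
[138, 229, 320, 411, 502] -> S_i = 138 + 91*i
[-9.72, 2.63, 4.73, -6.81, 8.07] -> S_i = Random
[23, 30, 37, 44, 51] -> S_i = 23 + 7*i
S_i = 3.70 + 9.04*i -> [3.7, 12.74, 21.78, 30.82, 39.86]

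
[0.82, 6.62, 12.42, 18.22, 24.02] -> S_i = 0.82 + 5.80*i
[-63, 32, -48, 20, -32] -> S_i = Random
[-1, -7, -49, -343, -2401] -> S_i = -1*7^i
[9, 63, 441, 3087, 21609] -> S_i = 9*7^i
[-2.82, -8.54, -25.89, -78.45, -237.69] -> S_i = -2.82*3.03^i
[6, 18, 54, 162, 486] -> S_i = 6*3^i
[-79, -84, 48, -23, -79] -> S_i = Random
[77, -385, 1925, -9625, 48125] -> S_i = 77*-5^i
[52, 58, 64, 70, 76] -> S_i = 52 + 6*i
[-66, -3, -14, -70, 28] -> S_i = Random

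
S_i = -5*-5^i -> [-5, 25, -125, 625, -3125]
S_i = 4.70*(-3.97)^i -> [4.7, -18.66, 74.08, -294.08, 1167.51]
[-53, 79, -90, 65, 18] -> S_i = Random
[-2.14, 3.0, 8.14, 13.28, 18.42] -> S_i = -2.14 + 5.14*i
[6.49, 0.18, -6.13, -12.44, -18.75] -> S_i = 6.49 + -6.31*i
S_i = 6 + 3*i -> [6, 9, 12, 15, 18]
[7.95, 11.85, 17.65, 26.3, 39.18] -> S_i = 7.95*1.49^i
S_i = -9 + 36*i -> [-9, 27, 63, 99, 135]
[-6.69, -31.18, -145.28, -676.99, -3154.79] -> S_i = -6.69*4.66^i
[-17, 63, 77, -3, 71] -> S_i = Random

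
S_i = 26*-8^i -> [26, -208, 1664, -13312, 106496]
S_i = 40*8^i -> [40, 320, 2560, 20480, 163840]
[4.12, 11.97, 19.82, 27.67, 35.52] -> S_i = 4.12 + 7.85*i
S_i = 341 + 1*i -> [341, 342, 343, 344, 345]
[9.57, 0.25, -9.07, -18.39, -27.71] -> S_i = 9.57 + -9.32*i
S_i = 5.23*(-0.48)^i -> [5.23, -2.51, 1.2, -0.58, 0.28]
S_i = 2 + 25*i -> [2, 27, 52, 77, 102]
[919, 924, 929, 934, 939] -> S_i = 919 + 5*i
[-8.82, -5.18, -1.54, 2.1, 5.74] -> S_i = -8.82 + 3.64*i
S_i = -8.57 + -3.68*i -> [-8.57, -12.25, -15.93, -19.61, -23.29]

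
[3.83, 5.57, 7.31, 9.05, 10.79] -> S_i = 3.83 + 1.74*i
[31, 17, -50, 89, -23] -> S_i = Random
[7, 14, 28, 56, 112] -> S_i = 7*2^i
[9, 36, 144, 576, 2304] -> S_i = 9*4^i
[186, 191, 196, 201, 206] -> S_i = 186 + 5*i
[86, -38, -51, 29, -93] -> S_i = Random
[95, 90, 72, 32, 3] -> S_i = Random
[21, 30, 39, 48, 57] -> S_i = 21 + 9*i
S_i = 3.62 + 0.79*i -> [3.62, 4.41, 5.2, 5.99, 6.78]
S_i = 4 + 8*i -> [4, 12, 20, 28, 36]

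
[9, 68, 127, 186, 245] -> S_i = 9 + 59*i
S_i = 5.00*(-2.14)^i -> [5.0, -10.7, 22.9, -49.0, 104.86]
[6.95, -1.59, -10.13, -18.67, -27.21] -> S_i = 6.95 + -8.54*i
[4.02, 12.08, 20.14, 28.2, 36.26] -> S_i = 4.02 + 8.06*i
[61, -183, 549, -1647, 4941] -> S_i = 61*-3^i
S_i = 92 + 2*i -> [92, 94, 96, 98, 100]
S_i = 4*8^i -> [4, 32, 256, 2048, 16384]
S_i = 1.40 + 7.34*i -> [1.4, 8.74, 16.08, 23.42, 30.76]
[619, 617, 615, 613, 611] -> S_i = 619 + -2*i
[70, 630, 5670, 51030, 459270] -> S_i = 70*9^i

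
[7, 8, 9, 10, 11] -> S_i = 7 + 1*i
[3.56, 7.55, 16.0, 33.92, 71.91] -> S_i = 3.56*2.12^i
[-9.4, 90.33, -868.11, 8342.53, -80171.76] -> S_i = -9.40*(-9.61)^i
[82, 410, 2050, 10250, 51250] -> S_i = 82*5^i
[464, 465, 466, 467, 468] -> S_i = 464 + 1*i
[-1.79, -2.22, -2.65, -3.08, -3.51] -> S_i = -1.79 + -0.43*i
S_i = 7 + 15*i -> [7, 22, 37, 52, 67]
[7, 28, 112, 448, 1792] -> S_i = 7*4^i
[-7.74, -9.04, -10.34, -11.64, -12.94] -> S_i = -7.74 + -1.30*i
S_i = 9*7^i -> [9, 63, 441, 3087, 21609]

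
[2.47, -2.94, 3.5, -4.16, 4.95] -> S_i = 2.47*(-1.19)^i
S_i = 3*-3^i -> [3, -9, 27, -81, 243]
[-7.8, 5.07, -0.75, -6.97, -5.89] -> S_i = Random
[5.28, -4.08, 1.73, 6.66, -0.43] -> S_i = Random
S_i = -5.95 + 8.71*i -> [-5.95, 2.76, 11.47, 20.18, 28.89]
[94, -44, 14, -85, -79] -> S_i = Random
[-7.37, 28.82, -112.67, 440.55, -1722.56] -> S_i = -7.37*(-3.91)^i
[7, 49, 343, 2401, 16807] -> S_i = 7*7^i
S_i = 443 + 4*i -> [443, 447, 451, 455, 459]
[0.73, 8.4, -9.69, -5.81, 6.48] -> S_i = Random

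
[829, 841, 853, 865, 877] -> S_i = 829 + 12*i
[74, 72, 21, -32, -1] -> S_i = Random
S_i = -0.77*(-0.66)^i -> [-0.77, 0.51, -0.34, 0.22, -0.15]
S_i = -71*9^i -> [-71, -639, -5751, -51759, -465831]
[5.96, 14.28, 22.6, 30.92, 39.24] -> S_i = 5.96 + 8.32*i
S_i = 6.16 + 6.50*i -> [6.16, 12.66, 19.16, 25.66, 32.16]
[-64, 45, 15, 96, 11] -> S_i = Random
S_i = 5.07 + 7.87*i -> [5.07, 12.94, 20.81, 28.68, 36.55]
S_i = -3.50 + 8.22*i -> [-3.5, 4.72, 12.94, 21.16, 29.38]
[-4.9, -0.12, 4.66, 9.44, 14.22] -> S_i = -4.90 + 4.78*i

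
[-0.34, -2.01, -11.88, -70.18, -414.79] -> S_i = -0.34*5.91^i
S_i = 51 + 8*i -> [51, 59, 67, 75, 83]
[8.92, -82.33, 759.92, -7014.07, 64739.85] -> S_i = 8.92*(-9.23)^i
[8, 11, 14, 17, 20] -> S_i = 8 + 3*i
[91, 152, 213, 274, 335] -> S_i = 91 + 61*i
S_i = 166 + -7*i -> [166, 159, 152, 145, 138]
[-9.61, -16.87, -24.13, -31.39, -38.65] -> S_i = -9.61 + -7.26*i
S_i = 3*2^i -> [3, 6, 12, 24, 48]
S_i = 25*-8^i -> [25, -200, 1600, -12800, 102400]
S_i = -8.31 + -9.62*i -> [-8.31, -17.93, -27.55, -37.17, -46.79]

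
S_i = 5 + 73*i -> [5, 78, 151, 224, 297]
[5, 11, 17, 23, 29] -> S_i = 5 + 6*i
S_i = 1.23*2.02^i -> [1.23, 2.48, 5.02, 10.14, 20.48]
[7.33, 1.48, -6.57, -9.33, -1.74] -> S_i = Random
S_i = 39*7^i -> [39, 273, 1911, 13377, 93639]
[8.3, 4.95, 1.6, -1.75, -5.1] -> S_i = 8.30 + -3.35*i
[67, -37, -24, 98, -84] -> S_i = Random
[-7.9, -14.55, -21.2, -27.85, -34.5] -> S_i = -7.90 + -6.65*i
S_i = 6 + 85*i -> [6, 91, 176, 261, 346]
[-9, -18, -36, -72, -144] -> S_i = -9*2^i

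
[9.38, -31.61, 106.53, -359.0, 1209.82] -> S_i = 9.38*(-3.37)^i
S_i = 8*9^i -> [8, 72, 648, 5832, 52488]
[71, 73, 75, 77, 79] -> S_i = 71 + 2*i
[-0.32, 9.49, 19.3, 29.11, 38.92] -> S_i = -0.32 + 9.81*i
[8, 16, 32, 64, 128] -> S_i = 8*2^i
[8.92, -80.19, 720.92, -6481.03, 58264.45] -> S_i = 8.92*(-8.99)^i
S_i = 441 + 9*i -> [441, 450, 459, 468, 477]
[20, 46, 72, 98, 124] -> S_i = 20 + 26*i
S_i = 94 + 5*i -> [94, 99, 104, 109, 114]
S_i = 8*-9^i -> [8, -72, 648, -5832, 52488]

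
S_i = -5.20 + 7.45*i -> [-5.2, 2.25, 9.7, 17.15, 24.6]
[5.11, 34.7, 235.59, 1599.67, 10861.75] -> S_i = 5.11*6.79^i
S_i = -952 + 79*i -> [-952, -873, -794, -715, -636]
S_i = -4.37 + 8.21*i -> [-4.37, 3.84, 12.05, 20.26, 28.47]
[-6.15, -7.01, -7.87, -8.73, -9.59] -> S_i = -6.15 + -0.86*i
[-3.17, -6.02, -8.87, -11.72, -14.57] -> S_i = -3.17 + -2.85*i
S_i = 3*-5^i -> [3, -15, 75, -375, 1875]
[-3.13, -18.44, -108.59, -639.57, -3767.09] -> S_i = -3.13*5.89^i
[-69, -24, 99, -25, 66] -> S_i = Random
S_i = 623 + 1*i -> [623, 624, 625, 626, 627]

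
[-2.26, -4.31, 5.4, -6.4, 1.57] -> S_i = Random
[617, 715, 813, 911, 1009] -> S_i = 617 + 98*i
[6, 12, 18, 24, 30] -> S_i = 6 + 6*i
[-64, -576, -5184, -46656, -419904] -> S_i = -64*9^i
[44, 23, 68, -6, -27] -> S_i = Random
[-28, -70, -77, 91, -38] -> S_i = Random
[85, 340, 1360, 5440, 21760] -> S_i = 85*4^i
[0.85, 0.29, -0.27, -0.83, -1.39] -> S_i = 0.85 + -0.56*i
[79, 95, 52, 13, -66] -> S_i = Random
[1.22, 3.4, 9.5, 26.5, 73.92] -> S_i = 1.22*2.79^i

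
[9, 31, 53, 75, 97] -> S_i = 9 + 22*i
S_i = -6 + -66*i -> [-6, -72, -138, -204, -270]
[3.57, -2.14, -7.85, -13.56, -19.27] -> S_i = 3.57 + -5.71*i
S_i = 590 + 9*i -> [590, 599, 608, 617, 626]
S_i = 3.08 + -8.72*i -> [3.08, -5.64, -14.36, -23.08, -31.8]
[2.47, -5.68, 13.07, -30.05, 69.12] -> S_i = 2.47*(-2.30)^i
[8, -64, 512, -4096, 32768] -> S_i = 8*-8^i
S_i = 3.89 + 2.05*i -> [3.89, 5.94, 7.99, 10.04, 12.09]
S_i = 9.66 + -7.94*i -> [9.66, 1.72, -6.22, -14.16, -22.1]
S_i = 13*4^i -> [13, 52, 208, 832, 3328]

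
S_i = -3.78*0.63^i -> [-3.78, -2.38, -1.5, -0.95, -0.6]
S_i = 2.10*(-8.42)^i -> [2.1, -17.68, 148.88, -1253.59, 10555.23]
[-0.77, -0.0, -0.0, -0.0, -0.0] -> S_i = -0.77*0.00^i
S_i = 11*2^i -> [11, 22, 44, 88, 176]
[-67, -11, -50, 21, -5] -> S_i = Random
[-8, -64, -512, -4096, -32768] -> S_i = -8*8^i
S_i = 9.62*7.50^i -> [9.62, 72.15, 541.12, 4058.44, 30438.28]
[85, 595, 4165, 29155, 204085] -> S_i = 85*7^i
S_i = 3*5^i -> [3, 15, 75, 375, 1875]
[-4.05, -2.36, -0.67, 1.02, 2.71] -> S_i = -4.05 + 1.69*i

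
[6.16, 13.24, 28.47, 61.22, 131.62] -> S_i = 6.16*2.15^i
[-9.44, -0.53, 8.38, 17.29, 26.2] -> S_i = -9.44 + 8.91*i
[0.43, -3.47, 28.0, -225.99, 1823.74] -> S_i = 0.43*(-8.07)^i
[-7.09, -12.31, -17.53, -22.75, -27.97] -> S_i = -7.09 + -5.22*i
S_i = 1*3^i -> [1, 3, 9, 27, 81]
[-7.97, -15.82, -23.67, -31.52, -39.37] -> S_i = -7.97 + -7.85*i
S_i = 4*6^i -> [4, 24, 144, 864, 5184]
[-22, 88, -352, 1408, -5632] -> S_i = -22*-4^i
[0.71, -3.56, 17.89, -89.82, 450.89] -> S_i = 0.71*(-5.02)^i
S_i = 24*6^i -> [24, 144, 864, 5184, 31104]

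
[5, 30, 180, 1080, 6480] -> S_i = 5*6^i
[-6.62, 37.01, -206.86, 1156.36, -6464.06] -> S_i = -6.62*(-5.59)^i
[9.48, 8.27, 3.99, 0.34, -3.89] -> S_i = Random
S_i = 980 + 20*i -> [980, 1000, 1020, 1040, 1060]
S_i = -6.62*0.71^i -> [-6.62, -4.7, -3.34, -2.37, -1.68]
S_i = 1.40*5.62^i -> [1.4, 7.87, 44.22, 248.51, 1396.6]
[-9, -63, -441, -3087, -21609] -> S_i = -9*7^i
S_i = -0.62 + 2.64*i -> [-0.62, 2.02, 4.66, 7.3, 9.94]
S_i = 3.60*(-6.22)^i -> [3.6, -22.39, 139.28, -866.31, 5388.45]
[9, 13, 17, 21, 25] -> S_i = 9 + 4*i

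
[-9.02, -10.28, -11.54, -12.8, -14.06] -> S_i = -9.02 + -1.26*i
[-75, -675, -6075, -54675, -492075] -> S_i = -75*9^i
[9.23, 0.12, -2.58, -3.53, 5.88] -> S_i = Random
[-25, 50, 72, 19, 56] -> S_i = Random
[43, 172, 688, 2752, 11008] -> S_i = 43*4^i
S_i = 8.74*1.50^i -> [8.74, 13.11, 19.66, 29.5, 44.25]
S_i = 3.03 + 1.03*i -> [3.03, 4.06, 5.09, 6.12, 7.15]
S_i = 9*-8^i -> [9, -72, 576, -4608, 36864]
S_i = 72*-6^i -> [72, -432, 2592, -15552, 93312]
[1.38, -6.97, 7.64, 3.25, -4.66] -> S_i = Random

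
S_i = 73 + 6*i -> [73, 79, 85, 91, 97]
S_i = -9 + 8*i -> [-9, -1, 7, 15, 23]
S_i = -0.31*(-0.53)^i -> [-0.31, 0.16, -0.09, 0.05, -0.02]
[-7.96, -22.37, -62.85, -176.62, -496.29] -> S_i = -7.96*2.81^i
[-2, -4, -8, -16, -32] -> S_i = -2*2^i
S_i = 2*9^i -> [2, 18, 162, 1458, 13122]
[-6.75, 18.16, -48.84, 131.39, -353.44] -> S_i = -6.75*(-2.69)^i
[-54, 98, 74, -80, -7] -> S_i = Random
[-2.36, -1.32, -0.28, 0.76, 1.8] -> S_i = -2.36 + 1.04*i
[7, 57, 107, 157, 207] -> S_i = 7 + 50*i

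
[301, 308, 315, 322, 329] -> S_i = 301 + 7*i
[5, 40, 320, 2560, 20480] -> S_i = 5*8^i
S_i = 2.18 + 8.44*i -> [2.18, 10.62, 19.06, 27.5, 35.94]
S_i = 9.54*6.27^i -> [9.54, 59.82, 375.05, 2351.53, 14744.11]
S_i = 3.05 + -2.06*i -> [3.05, 0.99, -1.07, -3.13, -5.19]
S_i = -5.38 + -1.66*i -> [-5.38, -7.04, -8.7, -10.36, -12.02]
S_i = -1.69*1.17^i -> [-1.69, -1.98, -2.31, -2.71, -3.17]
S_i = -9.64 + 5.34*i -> [-9.64, -4.3, 1.04, 6.38, 11.72]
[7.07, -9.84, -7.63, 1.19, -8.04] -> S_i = Random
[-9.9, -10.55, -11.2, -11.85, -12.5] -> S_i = -9.90 + -0.65*i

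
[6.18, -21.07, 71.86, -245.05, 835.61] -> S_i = 6.18*(-3.41)^i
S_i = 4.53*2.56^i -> [4.53, 11.6, 29.69, 76.0, 194.56]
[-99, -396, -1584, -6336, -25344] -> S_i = -99*4^i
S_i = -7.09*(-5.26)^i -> [-7.09, 37.29, -196.16, 1031.82, -5427.37]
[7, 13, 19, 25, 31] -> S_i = 7 + 6*i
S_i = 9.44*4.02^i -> [9.44, 37.95, 152.55, 613.27, 2465.34]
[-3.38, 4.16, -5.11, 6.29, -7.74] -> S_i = -3.38*(-1.23)^i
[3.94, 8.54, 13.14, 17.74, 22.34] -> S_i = 3.94 + 4.60*i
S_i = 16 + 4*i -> [16, 20, 24, 28, 32]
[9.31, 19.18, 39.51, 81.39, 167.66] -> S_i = 9.31*2.06^i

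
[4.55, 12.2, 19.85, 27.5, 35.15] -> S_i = 4.55 + 7.65*i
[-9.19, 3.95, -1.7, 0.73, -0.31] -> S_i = -9.19*(-0.43)^i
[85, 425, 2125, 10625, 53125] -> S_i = 85*5^i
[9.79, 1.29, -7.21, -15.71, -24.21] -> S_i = 9.79 + -8.50*i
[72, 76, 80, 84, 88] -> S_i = 72 + 4*i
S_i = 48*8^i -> [48, 384, 3072, 24576, 196608]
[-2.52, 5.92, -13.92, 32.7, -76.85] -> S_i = -2.52*(-2.35)^i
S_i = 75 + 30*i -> [75, 105, 135, 165, 195]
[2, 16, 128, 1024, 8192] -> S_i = 2*8^i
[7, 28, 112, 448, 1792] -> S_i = 7*4^i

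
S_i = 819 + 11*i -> [819, 830, 841, 852, 863]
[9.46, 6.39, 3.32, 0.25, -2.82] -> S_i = 9.46 + -3.07*i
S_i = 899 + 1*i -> [899, 900, 901, 902, 903]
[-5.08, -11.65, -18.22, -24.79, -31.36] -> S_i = -5.08 + -6.57*i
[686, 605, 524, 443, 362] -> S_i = 686 + -81*i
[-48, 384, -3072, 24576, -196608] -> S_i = -48*-8^i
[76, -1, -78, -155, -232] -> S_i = 76 + -77*i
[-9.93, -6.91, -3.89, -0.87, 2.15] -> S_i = -9.93 + 3.02*i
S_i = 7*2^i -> [7, 14, 28, 56, 112]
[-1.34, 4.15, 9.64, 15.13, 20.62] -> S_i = -1.34 + 5.49*i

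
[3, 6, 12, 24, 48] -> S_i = 3*2^i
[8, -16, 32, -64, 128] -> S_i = 8*-2^i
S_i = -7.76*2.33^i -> [-7.76, -18.08, -42.13, -98.16, -228.71]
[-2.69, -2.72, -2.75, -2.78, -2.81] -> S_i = -2.69 + -0.03*i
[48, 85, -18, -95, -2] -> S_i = Random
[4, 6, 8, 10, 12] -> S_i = 4 + 2*i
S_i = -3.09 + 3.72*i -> [-3.09, 0.63, 4.35, 8.07, 11.79]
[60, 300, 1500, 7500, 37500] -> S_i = 60*5^i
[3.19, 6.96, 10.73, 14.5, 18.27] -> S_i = 3.19 + 3.77*i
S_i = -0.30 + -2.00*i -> [-0.3, -2.3, -4.3, -6.3, -8.3]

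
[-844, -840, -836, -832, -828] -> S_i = -844 + 4*i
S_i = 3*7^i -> [3, 21, 147, 1029, 7203]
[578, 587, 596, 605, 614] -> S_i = 578 + 9*i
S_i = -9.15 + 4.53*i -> [-9.15, -4.62, -0.09, 4.44, 8.97]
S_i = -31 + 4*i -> [-31, -27, -23, -19, -15]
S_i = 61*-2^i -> [61, -122, 244, -488, 976]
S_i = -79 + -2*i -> [-79, -81, -83, -85, -87]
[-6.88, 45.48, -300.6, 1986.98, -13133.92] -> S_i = -6.88*(-6.61)^i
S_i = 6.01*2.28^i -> [6.01, 13.7, 31.24, 71.23, 162.41]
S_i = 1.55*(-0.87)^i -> [1.55, -1.35, 1.17, -1.02, 0.89]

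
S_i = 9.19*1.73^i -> [9.19, 15.9, 27.5, 47.58, 82.32]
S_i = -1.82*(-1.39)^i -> [-1.82, 2.53, -3.52, 4.89, -6.79]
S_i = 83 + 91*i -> [83, 174, 265, 356, 447]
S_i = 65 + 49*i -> [65, 114, 163, 212, 261]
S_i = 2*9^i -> [2, 18, 162, 1458, 13122]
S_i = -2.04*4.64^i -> [-2.04, -9.47, -43.92, -203.79, -945.59]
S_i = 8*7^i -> [8, 56, 392, 2744, 19208]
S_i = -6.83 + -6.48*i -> [-6.83, -13.31, -19.79, -26.27, -32.75]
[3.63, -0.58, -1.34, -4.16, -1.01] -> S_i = Random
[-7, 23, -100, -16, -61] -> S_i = Random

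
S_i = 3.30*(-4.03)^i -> [3.3, -13.3, 53.59, -215.99, 870.43]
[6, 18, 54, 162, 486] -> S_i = 6*3^i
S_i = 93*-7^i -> [93, -651, 4557, -31899, 223293]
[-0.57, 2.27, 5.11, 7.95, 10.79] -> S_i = -0.57 + 2.84*i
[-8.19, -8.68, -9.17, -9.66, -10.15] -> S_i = -8.19 + -0.49*i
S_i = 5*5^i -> [5, 25, 125, 625, 3125]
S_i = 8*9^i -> [8, 72, 648, 5832, 52488]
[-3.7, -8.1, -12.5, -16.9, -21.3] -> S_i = -3.70 + -4.40*i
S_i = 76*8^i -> [76, 608, 4864, 38912, 311296]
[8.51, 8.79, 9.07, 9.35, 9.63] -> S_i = 8.51 + 0.28*i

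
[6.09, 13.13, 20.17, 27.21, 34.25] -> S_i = 6.09 + 7.04*i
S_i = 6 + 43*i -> [6, 49, 92, 135, 178]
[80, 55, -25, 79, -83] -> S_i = Random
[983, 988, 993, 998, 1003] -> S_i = 983 + 5*i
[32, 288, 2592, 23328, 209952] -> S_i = 32*9^i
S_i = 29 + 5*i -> [29, 34, 39, 44, 49]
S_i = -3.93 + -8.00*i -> [-3.93, -11.93, -19.93, -27.93, -35.93]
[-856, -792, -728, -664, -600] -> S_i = -856 + 64*i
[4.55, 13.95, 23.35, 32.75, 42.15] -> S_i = 4.55 + 9.40*i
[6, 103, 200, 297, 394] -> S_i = 6 + 97*i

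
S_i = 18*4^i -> [18, 72, 288, 1152, 4608]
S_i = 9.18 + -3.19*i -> [9.18, 5.99, 2.8, -0.39, -3.58]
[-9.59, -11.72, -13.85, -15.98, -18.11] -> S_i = -9.59 + -2.13*i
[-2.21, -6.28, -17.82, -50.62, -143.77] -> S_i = -2.21*2.84^i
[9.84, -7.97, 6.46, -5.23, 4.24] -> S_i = 9.84*(-0.81)^i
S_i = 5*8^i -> [5, 40, 320, 2560, 20480]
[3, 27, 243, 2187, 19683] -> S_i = 3*9^i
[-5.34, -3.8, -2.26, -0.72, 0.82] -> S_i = -5.34 + 1.54*i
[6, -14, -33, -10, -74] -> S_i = Random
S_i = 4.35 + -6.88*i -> [4.35, -2.53, -9.41, -16.29, -23.17]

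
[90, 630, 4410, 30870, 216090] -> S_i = 90*7^i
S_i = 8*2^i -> [8, 16, 32, 64, 128]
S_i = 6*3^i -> [6, 18, 54, 162, 486]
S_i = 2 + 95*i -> [2, 97, 192, 287, 382]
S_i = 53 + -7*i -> [53, 46, 39, 32, 25]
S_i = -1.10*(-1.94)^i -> [-1.1, 2.13, -4.14, 8.03, -15.58]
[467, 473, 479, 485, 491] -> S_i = 467 + 6*i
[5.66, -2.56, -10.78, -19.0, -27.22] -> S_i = 5.66 + -8.22*i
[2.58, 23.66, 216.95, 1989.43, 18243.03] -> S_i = 2.58*9.17^i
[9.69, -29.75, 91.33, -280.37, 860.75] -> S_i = 9.69*(-3.07)^i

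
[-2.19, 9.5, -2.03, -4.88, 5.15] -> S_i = Random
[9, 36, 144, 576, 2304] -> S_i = 9*4^i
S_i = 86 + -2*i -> [86, 84, 82, 80, 78]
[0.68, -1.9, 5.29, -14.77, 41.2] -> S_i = 0.68*(-2.79)^i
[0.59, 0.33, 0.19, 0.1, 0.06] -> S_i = 0.59*0.56^i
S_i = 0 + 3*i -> [0, 3, 6, 9, 12]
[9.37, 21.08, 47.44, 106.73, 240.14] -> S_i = 9.37*2.25^i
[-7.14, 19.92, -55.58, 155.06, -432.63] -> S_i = -7.14*(-2.79)^i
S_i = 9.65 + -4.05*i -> [9.65, 5.6, 1.55, -2.5, -6.55]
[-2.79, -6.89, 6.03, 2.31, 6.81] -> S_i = Random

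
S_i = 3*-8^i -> [3, -24, 192, -1536, 12288]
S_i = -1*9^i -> [-1, -9, -81, -729, -6561]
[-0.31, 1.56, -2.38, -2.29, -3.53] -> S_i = Random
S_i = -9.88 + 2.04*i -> [-9.88, -7.84, -5.8, -3.76, -1.72]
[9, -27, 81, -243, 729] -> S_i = 9*-3^i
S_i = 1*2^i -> [1, 2, 4, 8, 16]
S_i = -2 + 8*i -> [-2, 6, 14, 22, 30]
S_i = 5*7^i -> [5, 35, 245, 1715, 12005]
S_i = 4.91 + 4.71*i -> [4.91, 9.62, 14.33, 19.04, 23.75]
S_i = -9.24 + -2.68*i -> [-9.24, -11.92, -14.6, -17.28, -19.96]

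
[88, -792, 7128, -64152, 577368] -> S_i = 88*-9^i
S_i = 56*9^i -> [56, 504, 4536, 40824, 367416]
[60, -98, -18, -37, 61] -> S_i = Random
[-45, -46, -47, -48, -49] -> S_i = -45 + -1*i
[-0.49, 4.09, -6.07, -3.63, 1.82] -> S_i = Random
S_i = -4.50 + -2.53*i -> [-4.5, -7.03, -9.56, -12.09, -14.62]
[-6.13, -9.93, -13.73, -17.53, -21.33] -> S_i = -6.13 + -3.80*i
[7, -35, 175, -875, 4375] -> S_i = 7*-5^i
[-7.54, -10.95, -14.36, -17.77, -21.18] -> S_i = -7.54 + -3.41*i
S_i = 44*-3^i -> [44, -132, 396, -1188, 3564]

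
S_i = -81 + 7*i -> [-81, -74, -67, -60, -53]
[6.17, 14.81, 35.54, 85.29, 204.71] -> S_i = 6.17*2.40^i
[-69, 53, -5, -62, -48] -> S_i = Random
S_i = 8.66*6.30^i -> [8.66, 54.56, 343.72, 2165.41, 13642.06]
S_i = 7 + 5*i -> [7, 12, 17, 22, 27]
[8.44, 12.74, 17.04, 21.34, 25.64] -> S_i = 8.44 + 4.30*i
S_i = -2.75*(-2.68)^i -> [-2.75, 7.37, -19.75, 52.93, -141.86]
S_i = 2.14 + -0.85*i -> [2.14, 1.29, 0.44, -0.41, -1.26]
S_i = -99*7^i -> [-99, -693, -4851, -33957, -237699]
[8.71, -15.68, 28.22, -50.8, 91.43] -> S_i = 8.71*(-1.80)^i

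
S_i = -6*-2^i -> [-6, 12, -24, 48, -96]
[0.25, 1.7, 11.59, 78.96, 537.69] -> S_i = 0.25*6.81^i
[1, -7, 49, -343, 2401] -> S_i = 1*-7^i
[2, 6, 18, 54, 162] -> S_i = 2*3^i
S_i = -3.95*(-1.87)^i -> [-3.95, 7.39, -13.81, 25.83, -48.3]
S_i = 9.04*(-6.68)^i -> [9.04, -60.39, 403.39, -2694.62, 18000.07]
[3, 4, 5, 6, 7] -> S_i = 3 + 1*i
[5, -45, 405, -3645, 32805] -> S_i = 5*-9^i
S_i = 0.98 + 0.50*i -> [0.98, 1.48, 1.98, 2.48, 2.98]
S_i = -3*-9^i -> [-3, 27, -243, 2187, -19683]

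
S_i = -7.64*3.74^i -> [-7.64, -28.57, -106.87, -399.68, -1494.79]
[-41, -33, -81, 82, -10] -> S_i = Random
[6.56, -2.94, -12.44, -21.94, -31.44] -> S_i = 6.56 + -9.50*i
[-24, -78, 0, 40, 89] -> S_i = Random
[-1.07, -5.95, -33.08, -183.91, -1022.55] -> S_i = -1.07*5.56^i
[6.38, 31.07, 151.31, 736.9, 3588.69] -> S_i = 6.38*4.87^i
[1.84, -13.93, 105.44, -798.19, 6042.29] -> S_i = 1.84*(-7.57)^i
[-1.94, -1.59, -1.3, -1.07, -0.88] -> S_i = -1.94*0.82^i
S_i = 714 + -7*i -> [714, 707, 700, 693, 686]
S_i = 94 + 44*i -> [94, 138, 182, 226, 270]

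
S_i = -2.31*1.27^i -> [-2.31, -2.93, -3.73, -4.73, -6.01]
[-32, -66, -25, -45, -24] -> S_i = Random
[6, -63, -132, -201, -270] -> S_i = 6 + -69*i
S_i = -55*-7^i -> [-55, 385, -2695, 18865, -132055]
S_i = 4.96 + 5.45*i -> [4.96, 10.41, 15.86, 21.31, 26.76]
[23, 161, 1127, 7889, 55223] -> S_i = 23*7^i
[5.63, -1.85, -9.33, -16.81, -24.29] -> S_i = 5.63 + -7.48*i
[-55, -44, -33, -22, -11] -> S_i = -55 + 11*i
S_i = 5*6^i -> [5, 30, 180, 1080, 6480]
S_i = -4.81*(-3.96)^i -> [-4.81, 19.05, -75.43, 298.7, -1182.84]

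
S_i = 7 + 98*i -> [7, 105, 203, 301, 399]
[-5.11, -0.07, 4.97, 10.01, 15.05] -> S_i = -5.11 + 5.04*i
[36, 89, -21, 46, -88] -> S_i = Random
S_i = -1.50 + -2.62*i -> [-1.5, -4.12, -6.74, -9.36, -11.98]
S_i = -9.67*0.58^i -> [-9.67, -5.61, -3.25, -1.89, -1.09]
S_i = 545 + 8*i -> [545, 553, 561, 569, 577]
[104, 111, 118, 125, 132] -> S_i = 104 + 7*i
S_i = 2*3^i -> [2, 6, 18, 54, 162]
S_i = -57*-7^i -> [-57, 399, -2793, 19551, -136857]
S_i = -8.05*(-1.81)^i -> [-8.05, 14.57, -26.37, 47.73, -86.4]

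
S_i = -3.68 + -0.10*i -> [-3.68, -3.78, -3.88, -3.98, -4.08]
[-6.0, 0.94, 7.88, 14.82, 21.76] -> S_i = -6.00 + 6.94*i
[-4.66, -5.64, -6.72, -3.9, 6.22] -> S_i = Random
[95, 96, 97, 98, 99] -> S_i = 95 + 1*i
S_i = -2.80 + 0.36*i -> [-2.8, -2.44, -2.08, -1.72, -1.36]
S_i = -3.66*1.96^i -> [-3.66, -7.17, -14.06, -27.56, -54.01]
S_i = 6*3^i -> [6, 18, 54, 162, 486]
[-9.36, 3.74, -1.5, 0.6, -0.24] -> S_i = -9.36*(-0.40)^i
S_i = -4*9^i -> [-4, -36, -324, -2916, -26244]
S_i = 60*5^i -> [60, 300, 1500, 7500, 37500]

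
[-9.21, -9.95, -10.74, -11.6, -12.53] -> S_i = -9.21*1.08^i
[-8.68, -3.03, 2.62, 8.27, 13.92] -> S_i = -8.68 + 5.65*i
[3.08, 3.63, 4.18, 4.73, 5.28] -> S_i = 3.08 + 0.55*i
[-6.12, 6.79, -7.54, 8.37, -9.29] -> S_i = -6.12*(-1.11)^i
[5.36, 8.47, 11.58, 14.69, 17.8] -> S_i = 5.36 + 3.11*i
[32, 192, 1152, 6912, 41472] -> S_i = 32*6^i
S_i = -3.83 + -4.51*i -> [-3.83, -8.34, -12.85, -17.36, -21.87]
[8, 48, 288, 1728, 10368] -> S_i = 8*6^i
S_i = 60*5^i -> [60, 300, 1500, 7500, 37500]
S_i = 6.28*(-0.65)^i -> [6.28, -4.08, 2.65, -1.72, 1.12]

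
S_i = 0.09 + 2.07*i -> [0.09, 2.16, 4.23, 6.3, 8.37]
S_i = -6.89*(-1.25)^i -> [-6.89, 8.61, -10.77, 13.46, -16.82]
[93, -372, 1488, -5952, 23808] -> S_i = 93*-4^i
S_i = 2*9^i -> [2, 18, 162, 1458, 13122]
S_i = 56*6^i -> [56, 336, 2016, 12096, 72576]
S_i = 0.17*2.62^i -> [0.17, 0.45, 1.17, 3.06, 8.01]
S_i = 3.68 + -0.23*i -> [3.68, 3.45, 3.22, 2.99, 2.76]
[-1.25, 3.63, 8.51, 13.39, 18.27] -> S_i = -1.25 + 4.88*i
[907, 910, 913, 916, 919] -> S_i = 907 + 3*i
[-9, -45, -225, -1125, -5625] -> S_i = -9*5^i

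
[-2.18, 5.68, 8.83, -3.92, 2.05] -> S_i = Random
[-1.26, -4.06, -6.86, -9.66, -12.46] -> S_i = -1.26 + -2.80*i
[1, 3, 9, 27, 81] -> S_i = 1*3^i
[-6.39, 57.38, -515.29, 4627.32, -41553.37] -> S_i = -6.39*(-8.98)^i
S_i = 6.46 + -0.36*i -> [6.46, 6.1, 5.74, 5.38, 5.02]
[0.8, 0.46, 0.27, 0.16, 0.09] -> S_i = 0.80*0.58^i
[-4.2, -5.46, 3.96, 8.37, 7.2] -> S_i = Random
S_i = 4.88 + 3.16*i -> [4.88, 8.04, 11.2, 14.36, 17.52]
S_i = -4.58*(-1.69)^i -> [-4.58, 7.74, -13.08, 22.11, -37.36]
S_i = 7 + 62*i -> [7, 69, 131, 193, 255]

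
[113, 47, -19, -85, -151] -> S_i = 113 + -66*i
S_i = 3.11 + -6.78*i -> [3.11, -3.67, -10.45, -17.23, -24.01]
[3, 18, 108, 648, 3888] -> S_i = 3*6^i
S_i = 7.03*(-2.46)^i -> [7.03, -17.29, 42.54, -104.66, 257.45]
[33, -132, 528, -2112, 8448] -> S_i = 33*-4^i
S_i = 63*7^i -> [63, 441, 3087, 21609, 151263]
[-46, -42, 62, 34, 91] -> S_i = Random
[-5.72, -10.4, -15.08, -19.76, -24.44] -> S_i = -5.72 + -4.68*i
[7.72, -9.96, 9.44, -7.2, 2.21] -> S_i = Random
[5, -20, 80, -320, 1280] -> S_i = 5*-4^i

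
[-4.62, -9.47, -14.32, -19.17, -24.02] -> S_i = -4.62 + -4.85*i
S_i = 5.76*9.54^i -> [5.76, 54.95, 524.23, 5001.12, 47710.72]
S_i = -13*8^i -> [-13, -104, -832, -6656, -53248]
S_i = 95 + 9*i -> [95, 104, 113, 122, 131]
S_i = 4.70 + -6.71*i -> [4.7, -2.01, -8.72, -15.43, -22.14]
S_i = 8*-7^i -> [8, -56, 392, -2744, 19208]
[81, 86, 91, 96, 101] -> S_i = 81 + 5*i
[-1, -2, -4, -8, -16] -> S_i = -1*2^i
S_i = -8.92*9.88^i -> [-8.92, -88.13, -870.72, -8602.72, -84994.85]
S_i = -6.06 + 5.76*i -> [-6.06, -0.3, 5.46, 11.22, 16.98]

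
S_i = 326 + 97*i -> [326, 423, 520, 617, 714]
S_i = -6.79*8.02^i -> [-6.79, -54.46, -436.74, -3502.62, -28091.0]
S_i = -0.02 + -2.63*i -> [-0.02, -2.65, -5.28, -7.91, -10.54]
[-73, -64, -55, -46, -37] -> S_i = -73 + 9*i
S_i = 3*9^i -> [3, 27, 243, 2187, 19683]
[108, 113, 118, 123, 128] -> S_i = 108 + 5*i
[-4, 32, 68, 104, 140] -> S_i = -4 + 36*i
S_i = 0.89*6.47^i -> [0.89, 5.76, 37.26, 241.05, 1559.58]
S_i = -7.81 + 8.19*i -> [-7.81, 0.38, 8.57, 16.76, 24.95]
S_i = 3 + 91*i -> [3, 94, 185, 276, 367]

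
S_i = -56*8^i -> [-56, -448, -3584, -28672, -229376]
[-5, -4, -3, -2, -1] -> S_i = -5 + 1*i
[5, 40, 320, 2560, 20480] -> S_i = 5*8^i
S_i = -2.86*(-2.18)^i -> [-2.86, 6.23, -13.59, 29.63, -64.59]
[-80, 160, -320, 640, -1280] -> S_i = -80*-2^i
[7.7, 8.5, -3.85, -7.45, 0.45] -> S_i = Random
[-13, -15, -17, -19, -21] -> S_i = -13 + -2*i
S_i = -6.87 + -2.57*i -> [-6.87, -9.44, -12.01, -14.58, -17.15]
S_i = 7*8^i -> [7, 56, 448, 3584, 28672]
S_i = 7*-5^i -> [7, -35, 175, -875, 4375]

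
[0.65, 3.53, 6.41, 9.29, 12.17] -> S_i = 0.65 + 2.88*i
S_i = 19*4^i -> [19, 76, 304, 1216, 4864]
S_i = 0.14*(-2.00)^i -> [0.14, -0.28, 0.56, -1.12, 2.24]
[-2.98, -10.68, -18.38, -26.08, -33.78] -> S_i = -2.98 + -7.70*i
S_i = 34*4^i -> [34, 136, 544, 2176, 8704]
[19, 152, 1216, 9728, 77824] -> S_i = 19*8^i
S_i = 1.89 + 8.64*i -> [1.89, 10.53, 19.17, 27.81, 36.45]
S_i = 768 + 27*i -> [768, 795, 822, 849, 876]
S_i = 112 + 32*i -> [112, 144, 176, 208, 240]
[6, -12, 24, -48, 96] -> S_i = 6*-2^i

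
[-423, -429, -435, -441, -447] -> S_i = -423 + -6*i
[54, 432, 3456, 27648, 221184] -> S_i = 54*8^i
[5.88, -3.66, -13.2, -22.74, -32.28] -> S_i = 5.88 + -9.54*i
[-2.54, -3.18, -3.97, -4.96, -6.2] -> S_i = -2.54*1.25^i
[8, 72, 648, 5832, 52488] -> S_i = 8*9^i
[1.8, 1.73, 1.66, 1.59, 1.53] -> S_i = 1.80*0.96^i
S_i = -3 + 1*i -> [-3, -2, -1, 0, 1]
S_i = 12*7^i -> [12, 84, 588, 4116, 28812]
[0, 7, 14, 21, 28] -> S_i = 0 + 7*i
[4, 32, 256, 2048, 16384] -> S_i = 4*8^i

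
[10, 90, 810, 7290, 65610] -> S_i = 10*9^i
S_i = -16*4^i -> [-16, -64, -256, -1024, -4096]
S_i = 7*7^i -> [7, 49, 343, 2401, 16807]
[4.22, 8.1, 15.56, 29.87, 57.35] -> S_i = 4.22*1.92^i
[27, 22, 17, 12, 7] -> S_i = 27 + -5*i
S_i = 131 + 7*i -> [131, 138, 145, 152, 159]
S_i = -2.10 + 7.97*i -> [-2.1, 5.87, 13.84, 21.81, 29.78]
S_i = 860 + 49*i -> [860, 909, 958, 1007, 1056]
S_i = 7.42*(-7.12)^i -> [7.42, -52.83, 376.15, -2678.21, 19068.82]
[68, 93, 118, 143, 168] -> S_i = 68 + 25*i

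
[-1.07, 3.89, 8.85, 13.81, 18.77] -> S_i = -1.07 + 4.96*i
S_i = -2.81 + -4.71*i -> [-2.81, -7.52, -12.23, -16.94, -21.65]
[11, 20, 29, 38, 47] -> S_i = 11 + 9*i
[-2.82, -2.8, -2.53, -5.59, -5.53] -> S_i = Random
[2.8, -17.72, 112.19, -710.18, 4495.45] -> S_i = 2.80*(-6.33)^i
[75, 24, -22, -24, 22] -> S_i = Random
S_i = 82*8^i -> [82, 656, 5248, 41984, 335872]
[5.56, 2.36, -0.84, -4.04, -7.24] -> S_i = 5.56 + -3.20*i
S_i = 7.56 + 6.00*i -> [7.56, 13.56, 19.56, 25.56, 31.56]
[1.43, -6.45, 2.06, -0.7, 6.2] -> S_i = Random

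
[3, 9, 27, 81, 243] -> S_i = 3*3^i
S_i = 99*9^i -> [99, 891, 8019, 72171, 649539]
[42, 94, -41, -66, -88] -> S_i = Random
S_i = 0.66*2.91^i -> [0.66, 1.92, 5.59, 16.26, 47.33]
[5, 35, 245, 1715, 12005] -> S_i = 5*7^i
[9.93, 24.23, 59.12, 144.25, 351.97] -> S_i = 9.93*2.44^i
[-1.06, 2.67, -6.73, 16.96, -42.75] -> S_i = -1.06*(-2.52)^i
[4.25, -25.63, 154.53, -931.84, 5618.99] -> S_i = 4.25*(-6.03)^i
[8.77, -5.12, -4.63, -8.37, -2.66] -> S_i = Random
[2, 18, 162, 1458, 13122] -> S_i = 2*9^i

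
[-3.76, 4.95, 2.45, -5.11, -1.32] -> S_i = Random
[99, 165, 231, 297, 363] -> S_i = 99 + 66*i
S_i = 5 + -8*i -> [5, -3, -11, -19, -27]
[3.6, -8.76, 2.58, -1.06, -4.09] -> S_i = Random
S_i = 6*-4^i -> [6, -24, 96, -384, 1536]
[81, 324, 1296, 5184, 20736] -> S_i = 81*4^i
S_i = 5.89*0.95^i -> [5.89, 5.6, 5.32, 5.05, 4.8]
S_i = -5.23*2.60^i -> [-5.23, -13.6, -35.35, -91.92, -239.0]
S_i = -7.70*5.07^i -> [-7.7, -39.04, -197.93, -1003.49, -5087.71]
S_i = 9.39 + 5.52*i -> [9.39, 14.91, 20.43, 25.95, 31.47]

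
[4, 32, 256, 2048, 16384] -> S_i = 4*8^i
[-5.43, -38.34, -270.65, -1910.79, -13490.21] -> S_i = -5.43*7.06^i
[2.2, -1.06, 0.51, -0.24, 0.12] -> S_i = 2.20*(-0.48)^i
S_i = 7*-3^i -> [7, -21, 63, -189, 567]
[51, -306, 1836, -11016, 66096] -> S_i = 51*-6^i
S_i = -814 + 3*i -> [-814, -811, -808, -805, -802]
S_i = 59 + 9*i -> [59, 68, 77, 86, 95]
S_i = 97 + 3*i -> [97, 100, 103, 106, 109]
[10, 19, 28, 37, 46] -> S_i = 10 + 9*i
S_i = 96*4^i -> [96, 384, 1536, 6144, 24576]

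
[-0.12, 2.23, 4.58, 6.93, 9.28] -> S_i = -0.12 + 2.35*i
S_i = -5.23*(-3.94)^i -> [-5.23, 20.61, -81.19, 319.88, -1260.34]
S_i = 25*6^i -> [25, 150, 900, 5400, 32400]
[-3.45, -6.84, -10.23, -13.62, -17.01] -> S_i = -3.45 + -3.39*i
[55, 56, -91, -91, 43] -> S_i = Random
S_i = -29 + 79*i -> [-29, 50, 129, 208, 287]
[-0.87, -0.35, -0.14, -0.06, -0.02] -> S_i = -0.87*0.40^i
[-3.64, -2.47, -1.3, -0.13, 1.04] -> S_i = -3.64 + 1.17*i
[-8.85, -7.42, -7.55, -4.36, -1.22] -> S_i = Random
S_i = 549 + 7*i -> [549, 556, 563, 570, 577]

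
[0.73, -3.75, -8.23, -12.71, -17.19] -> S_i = 0.73 + -4.48*i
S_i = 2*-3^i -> [2, -6, 18, -54, 162]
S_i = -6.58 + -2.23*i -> [-6.58, -8.81, -11.04, -13.27, -15.5]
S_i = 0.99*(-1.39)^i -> [0.99, -1.38, 1.91, -2.66, 3.7]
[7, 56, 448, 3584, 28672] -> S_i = 7*8^i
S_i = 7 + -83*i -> [7, -76, -159, -242, -325]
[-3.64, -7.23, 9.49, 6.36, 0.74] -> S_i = Random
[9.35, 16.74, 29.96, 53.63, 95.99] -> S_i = 9.35*1.79^i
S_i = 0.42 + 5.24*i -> [0.42, 5.66, 10.9, 16.14, 21.38]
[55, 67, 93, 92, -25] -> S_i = Random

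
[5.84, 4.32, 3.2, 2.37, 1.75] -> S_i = 5.84*0.74^i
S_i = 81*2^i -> [81, 162, 324, 648, 1296]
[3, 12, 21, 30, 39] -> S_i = 3 + 9*i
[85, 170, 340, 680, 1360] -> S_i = 85*2^i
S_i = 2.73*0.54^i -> [2.73, 1.47, 0.8, 0.43, 0.23]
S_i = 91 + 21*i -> [91, 112, 133, 154, 175]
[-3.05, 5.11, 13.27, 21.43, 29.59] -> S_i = -3.05 + 8.16*i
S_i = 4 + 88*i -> [4, 92, 180, 268, 356]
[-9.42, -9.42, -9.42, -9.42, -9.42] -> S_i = -9.42*1.00^i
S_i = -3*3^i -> [-3, -9, -27, -81, -243]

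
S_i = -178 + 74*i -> [-178, -104, -30, 44, 118]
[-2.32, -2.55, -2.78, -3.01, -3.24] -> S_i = -2.32 + -0.23*i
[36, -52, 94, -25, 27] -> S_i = Random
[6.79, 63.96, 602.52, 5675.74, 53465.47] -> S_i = 6.79*9.42^i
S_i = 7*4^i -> [7, 28, 112, 448, 1792]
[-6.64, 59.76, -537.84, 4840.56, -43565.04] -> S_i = -6.64*(-9.00)^i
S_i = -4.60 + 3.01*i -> [-4.6, -1.59, 1.42, 4.43, 7.44]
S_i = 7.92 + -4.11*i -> [7.92, 3.81, -0.3, -4.41, -8.52]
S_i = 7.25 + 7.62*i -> [7.25, 14.87, 22.49, 30.11, 37.73]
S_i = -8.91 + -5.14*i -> [-8.91, -14.05, -19.19, -24.33, -29.47]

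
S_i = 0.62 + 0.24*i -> [0.62, 0.86, 1.1, 1.34, 1.58]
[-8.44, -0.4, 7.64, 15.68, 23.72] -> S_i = -8.44 + 8.04*i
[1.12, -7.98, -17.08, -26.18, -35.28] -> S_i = 1.12 + -9.10*i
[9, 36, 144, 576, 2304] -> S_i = 9*4^i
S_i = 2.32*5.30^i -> [2.32, 12.3, 65.17, 345.39, 1830.59]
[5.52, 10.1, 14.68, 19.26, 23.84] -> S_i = 5.52 + 4.58*i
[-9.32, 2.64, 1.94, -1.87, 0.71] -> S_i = Random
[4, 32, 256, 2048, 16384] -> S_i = 4*8^i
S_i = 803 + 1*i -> [803, 804, 805, 806, 807]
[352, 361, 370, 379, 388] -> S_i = 352 + 9*i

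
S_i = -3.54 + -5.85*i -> [-3.54, -9.39, -15.24, -21.09, -26.94]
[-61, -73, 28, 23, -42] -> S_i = Random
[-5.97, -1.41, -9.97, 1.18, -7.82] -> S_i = Random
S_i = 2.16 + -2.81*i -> [2.16, -0.65, -3.46, -6.27, -9.08]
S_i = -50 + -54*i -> [-50, -104, -158, -212, -266]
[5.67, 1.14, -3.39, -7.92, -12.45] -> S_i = 5.67 + -4.53*i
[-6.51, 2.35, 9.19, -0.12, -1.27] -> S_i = Random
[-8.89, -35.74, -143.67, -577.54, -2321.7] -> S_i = -8.89*4.02^i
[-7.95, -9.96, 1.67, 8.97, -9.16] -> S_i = Random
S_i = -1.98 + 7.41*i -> [-1.98, 5.43, 12.84, 20.25, 27.66]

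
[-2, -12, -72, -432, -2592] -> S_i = -2*6^i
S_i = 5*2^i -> [5, 10, 20, 40, 80]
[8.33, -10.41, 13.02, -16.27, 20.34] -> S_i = 8.33*(-1.25)^i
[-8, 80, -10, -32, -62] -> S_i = Random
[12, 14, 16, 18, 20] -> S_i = 12 + 2*i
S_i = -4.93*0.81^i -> [-4.93, -3.99, -3.23, -2.62, -2.12]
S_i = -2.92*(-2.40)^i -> [-2.92, 7.01, -16.82, 40.37, -96.88]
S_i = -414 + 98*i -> [-414, -316, -218, -120, -22]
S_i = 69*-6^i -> [69, -414, 2484, -14904, 89424]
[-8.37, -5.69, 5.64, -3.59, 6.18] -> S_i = Random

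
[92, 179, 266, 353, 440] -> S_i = 92 + 87*i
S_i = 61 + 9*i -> [61, 70, 79, 88, 97]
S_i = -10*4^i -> [-10, -40, -160, -640, -2560]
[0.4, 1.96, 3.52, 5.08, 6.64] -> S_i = 0.40 + 1.56*i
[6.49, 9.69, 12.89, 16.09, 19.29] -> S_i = 6.49 + 3.20*i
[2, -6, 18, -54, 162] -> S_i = 2*-3^i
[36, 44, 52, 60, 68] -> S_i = 36 + 8*i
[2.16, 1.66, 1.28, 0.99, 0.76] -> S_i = 2.16*0.77^i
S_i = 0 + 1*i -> [0, 1, 2, 3, 4]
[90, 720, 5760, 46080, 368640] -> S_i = 90*8^i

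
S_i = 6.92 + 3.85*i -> [6.92, 10.77, 14.62, 18.47, 22.32]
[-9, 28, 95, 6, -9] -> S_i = Random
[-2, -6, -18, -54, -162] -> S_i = -2*3^i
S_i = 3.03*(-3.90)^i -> [3.03, -11.82, 46.09, -179.74, 700.97]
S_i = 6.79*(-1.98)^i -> [6.79, -13.44, 26.62, -52.71, 104.36]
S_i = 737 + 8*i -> [737, 745, 753, 761, 769]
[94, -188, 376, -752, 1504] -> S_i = 94*-2^i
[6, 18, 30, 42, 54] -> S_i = 6 + 12*i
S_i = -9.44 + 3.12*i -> [-9.44, -6.32, -3.2, -0.08, 3.04]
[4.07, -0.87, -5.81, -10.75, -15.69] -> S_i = 4.07 + -4.94*i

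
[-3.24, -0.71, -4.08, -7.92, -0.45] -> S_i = Random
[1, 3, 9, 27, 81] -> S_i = 1*3^i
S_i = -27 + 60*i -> [-27, 33, 93, 153, 213]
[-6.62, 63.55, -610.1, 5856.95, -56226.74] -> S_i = -6.62*(-9.60)^i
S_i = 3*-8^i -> [3, -24, 192, -1536, 12288]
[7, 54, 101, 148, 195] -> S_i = 7 + 47*i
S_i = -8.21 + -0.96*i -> [-8.21, -9.17, -10.13, -11.09, -12.05]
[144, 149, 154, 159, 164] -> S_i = 144 + 5*i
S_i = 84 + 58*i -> [84, 142, 200, 258, 316]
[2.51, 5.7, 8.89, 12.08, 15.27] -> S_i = 2.51 + 3.19*i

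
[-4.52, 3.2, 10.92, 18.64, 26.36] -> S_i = -4.52 + 7.72*i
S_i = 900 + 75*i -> [900, 975, 1050, 1125, 1200]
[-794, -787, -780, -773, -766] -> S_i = -794 + 7*i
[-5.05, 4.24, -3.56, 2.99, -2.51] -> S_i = -5.05*(-0.84)^i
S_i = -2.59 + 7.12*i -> [-2.59, 4.53, 11.65, 18.77, 25.89]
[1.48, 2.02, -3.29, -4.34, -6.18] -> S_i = Random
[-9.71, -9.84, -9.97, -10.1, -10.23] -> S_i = -9.71 + -0.13*i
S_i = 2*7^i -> [2, 14, 98, 686, 4802]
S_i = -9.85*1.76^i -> [-9.85, -17.34, -30.51, -53.7, -94.51]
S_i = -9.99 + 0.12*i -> [-9.99, -9.87, -9.75, -9.63, -9.51]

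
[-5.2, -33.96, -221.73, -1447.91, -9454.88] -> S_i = -5.20*6.53^i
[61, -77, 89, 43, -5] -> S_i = Random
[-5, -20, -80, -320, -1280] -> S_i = -5*4^i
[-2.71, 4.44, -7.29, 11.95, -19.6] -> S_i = -2.71*(-1.64)^i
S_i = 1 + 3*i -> [1, 4, 7, 10, 13]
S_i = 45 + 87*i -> [45, 132, 219, 306, 393]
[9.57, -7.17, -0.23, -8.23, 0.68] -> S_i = Random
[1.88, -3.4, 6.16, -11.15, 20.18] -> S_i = 1.88*(-1.81)^i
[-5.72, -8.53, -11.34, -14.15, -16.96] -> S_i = -5.72 + -2.81*i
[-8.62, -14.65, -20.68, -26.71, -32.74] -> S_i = -8.62 + -6.03*i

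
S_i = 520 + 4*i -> [520, 524, 528, 532, 536]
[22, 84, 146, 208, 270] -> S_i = 22 + 62*i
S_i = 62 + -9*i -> [62, 53, 44, 35, 26]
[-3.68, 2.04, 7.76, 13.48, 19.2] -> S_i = -3.68 + 5.72*i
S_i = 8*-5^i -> [8, -40, 200, -1000, 5000]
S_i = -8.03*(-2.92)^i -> [-8.03, 23.45, -68.47, 199.92, -583.78]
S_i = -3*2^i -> [-3, -6, -12, -24, -48]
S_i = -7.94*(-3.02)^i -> [-7.94, 23.98, -72.42, 218.7, -660.46]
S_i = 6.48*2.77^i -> [6.48, 17.95, 49.72, 137.73, 381.5]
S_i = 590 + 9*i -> [590, 599, 608, 617, 626]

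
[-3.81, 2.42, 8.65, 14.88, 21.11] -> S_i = -3.81 + 6.23*i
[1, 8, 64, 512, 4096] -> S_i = 1*8^i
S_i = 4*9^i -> [4, 36, 324, 2916, 26244]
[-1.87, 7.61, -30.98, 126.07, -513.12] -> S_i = -1.87*(-4.07)^i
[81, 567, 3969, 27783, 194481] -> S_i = 81*7^i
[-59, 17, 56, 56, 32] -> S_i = Random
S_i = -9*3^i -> [-9, -27, -81, -243, -729]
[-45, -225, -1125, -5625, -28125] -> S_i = -45*5^i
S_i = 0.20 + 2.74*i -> [0.2, 2.94, 5.68, 8.42, 11.16]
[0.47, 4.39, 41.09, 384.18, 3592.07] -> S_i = 0.47*9.35^i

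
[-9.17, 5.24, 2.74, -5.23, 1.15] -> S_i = Random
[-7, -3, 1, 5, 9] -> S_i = -7 + 4*i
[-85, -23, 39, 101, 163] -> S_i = -85 + 62*i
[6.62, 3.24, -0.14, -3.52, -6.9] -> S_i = 6.62 + -3.38*i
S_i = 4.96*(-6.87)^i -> [4.96, -34.08, 234.1, -1608.24, 11048.63]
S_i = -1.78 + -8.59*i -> [-1.78, -10.37, -18.96, -27.55, -36.14]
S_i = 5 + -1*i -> [5, 4, 3, 2, 1]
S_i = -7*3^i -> [-7, -21, -63, -189, -567]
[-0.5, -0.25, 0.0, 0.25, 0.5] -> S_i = -0.50 + 0.25*i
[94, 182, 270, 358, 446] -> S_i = 94 + 88*i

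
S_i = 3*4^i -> [3, 12, 48, 192, 768]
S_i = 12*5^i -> [12, 60, 300, 1500, 7500]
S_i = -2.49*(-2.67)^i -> [-2.49, 6.65, -17.75, 47.4, -126.54]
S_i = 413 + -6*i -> [413, 407, 401, 395, 389]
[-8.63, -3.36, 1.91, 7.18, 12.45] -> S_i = -8.63 + 5.27*i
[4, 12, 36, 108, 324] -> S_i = 4*3^i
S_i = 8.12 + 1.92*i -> [8.12, 10.04, 11.96, 13.88, 15.8]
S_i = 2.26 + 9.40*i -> [2.26, 11.66, 21.06, 30.46, 39.86]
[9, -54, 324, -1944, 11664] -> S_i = 9*-6^i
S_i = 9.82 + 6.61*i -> [9.82, 16.43, 23.04, 29.65, 36.26]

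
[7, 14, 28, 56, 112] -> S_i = 7*2^i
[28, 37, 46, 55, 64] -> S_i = 28 + 9*i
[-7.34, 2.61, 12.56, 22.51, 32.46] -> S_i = -7.34 + 9.95*i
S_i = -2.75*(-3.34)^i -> [-2.75, 9.18, -30.68, 102.46, -342.23]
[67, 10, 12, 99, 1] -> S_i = Random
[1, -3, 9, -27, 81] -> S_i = 1*-3^i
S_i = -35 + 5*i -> [-35, -30, -25, -20, -15]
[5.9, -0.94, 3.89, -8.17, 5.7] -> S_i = Random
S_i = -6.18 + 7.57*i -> [-6.18, 1.39, 8.96, 16.53, 24.1]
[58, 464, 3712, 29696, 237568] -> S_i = 58*8^i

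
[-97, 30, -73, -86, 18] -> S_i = Random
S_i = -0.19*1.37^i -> [-0.19, -0.26, -0.36, -0.49, -0.67]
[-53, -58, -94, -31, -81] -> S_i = Random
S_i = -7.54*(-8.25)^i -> [-7.54, 62.2, -513.19, 4233.83, -34929.08]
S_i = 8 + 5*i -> [8, 13, 18, 23, 28]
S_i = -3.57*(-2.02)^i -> [-3.57, 7.21, -14.57, 29.43, -59.44]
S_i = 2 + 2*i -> [2, 4, 6, 8, 10]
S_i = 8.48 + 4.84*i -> [8.48, 13.32, 18.16, 23.0, 27.84]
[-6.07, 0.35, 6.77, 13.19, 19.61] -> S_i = -6.07 + 6.42*i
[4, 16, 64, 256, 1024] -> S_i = 4*4^i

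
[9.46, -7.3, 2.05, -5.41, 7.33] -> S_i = Random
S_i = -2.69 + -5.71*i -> [-2.69, -8.4, -14.11, -19.82, -25.53]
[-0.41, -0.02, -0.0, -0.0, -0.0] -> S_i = -0.41*0.04^i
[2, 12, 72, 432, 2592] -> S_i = 2*6^i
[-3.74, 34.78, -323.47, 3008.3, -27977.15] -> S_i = -3.74*(-9.30)^i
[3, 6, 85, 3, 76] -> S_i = Random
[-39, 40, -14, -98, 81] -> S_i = Random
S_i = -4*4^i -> [-4, -16, -64, -256, -1024]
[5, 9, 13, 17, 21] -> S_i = 5 + 4*i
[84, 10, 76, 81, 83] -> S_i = Random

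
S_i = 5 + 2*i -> [5, 7, 9, 11, 13]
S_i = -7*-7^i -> [-7, 49, -343, 2401, -16807]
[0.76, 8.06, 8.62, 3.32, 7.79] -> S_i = Random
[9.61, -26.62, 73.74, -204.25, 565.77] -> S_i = 9.61*(-2.77)^i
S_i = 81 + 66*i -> [81, 147, 213, 279, 345]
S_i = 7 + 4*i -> [7, 11, 15, 19, 23]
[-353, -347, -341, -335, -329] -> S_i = -353 + 6*i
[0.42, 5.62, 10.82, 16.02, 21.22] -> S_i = 0.42 + 5.20*i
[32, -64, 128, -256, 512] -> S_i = 32*-2^i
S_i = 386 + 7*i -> [386, 393, 400, 407, 414]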